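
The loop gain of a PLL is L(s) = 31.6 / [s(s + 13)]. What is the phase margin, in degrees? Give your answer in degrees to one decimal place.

79.6°

Gain crossover: |L(jω)| = 1 at ω ≈ 2.39 rad/s.
∠L(j2.39) = −90° − arctan(2.39/13) ≈ -100.42°
PM = 180° + (-100.42°) = 79.58°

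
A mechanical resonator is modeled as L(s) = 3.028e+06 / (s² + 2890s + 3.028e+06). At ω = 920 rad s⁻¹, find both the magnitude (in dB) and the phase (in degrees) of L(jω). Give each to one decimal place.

|(j920)² + 2890(j920) + 3.028e+06| = |2.1816e+06 + j2.6588e+06| = 3.439e+06
|L(j920)| = 3.028e+06 / 3.439e+06 = 0.88042
20 log₁₀(0.88042) = -1.11 dB
∠[(j920)² + 2890(j920) + 3.028e+06] = ∠[2.1816e+06 + j2.6588e+06] = 50.63°
∠L(j920) = −50.63° = -50.63°

|L| = -1.1 dB, ∠L = -50.6°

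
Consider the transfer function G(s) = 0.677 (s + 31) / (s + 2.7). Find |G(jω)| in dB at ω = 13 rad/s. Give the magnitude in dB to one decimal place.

4.7 dB

|j13 + 31| = √(13² + 31²) = 33.62
|j13 + 2.7| = √(13² + 2.7²) = 13.28
|G(j13)| = 0.677 × 33.62 / 13.28 = 1.714
20 log₁₀(1.714) = 4.68 dB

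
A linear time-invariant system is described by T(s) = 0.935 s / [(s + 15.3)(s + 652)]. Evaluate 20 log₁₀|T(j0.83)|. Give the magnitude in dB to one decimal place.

|j0.83| = 0.83
|j0.83 + 15.3| = √(0.83² + 15.3²) = 15.32
|j0.83 + 652| = √(0.83² + 652²) = 652
|T(j0.83)| = 0.935 × 0.83 / (15.32 × 652) = 7.7681e-05
20 log₁₀(7.7681e-05) = -82.19 dB

-82.2 dB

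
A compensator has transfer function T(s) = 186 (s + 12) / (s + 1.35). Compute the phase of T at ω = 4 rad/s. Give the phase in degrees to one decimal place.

-52.9°

∠(j4 + 12) = arctan(4/12) = 18.43°
∠(j4 + 1.35) = arctan(4/1.35) = 71.35°
∠T(j4) = 18.43° − 71.35° = -52.92°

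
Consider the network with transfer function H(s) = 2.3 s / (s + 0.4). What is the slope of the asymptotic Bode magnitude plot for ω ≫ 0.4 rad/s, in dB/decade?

With 1 zero and 1 pole, the high-frequency asymptotic slope is 20 × (1 − 1) = 0 dB/decade.

0 dB/decade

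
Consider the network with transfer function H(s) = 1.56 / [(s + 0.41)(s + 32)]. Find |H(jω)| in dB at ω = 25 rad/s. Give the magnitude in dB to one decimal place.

-56.3 dB

|j25 + 0.41| = √(25² + 0.41²) = 25
|j25 + 32| = √(25² + 32²) = 40.61
|H(j25)| = 1.56 / (25 × 40.61) = 0.0015364
20 log₁₀(0.0015364) = -56.27 dB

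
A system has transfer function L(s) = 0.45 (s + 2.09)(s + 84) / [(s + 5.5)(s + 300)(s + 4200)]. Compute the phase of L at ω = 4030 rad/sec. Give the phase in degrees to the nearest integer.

∠(j4030 + 2.09) = arctan(4030/2.09) = 89.97°
∠(j4030 + 84) = arctan(4030/84) = 88.81°
∠(j4030 + 5.5) = arctan(4030/5.5) = 89.92°
∠(j4030 + 300) = arctan(4030/300) = 85.74°
∠(j4030 + 4200) = arctan(4030/4200) = 43.82°
∠L(j4030) = 89.97° + 88.81° − (89.92° + 85.74° + 43.82°) = -40.70°

-41°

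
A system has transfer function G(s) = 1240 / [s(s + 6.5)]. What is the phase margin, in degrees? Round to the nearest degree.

Gain crossover: |G(jω)| = 1 at ω ≈ 34.9 rad s⁻¹.
∠G(j34.9) = −90° − arctan(34.9/6.5) ≈ -169.45°
PM = 180° + (-169.45°) = 10.55°

11°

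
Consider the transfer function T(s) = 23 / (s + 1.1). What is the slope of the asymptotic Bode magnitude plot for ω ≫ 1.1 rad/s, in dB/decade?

With 0 zeros and 1 pole, the high-frequency asymptotic slope is 20 × (0 − 1) = -20 dB/decade.

-20 dB/decade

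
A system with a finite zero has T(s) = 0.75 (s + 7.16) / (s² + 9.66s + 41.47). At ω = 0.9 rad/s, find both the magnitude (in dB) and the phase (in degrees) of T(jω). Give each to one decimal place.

|j0.9 + 7.16| = √(0.9² + 7.16²) = 7.216
|(j0.9)² + 9.66(j0.9) + 41.47| = |40.66 + j8.694| = 41.58
|T(j0.9)| = 0.75 × 7.216 / 41.58 = 0.13017
20 log₁₀(0.13017) = -17.71 dB
∠(j0.9 + 7.16) = arctan(0.9/7.16) = 7.16°
∠[(j0.9)² + 9.66(j0.9) + 41.47] = ∠[40.66 + j8.694] = 12.07°
∠T(j0.9) = 7.16° − 12.07° = -4.90°

|T| = -17.7 dB, ∠T = -4.9°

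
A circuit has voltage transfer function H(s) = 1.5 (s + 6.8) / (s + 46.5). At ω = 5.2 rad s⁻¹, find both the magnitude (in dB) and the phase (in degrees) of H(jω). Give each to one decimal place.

|H| = -11.2 dB, ∠H = 31.0°

|j5.2 + 6.8| = √(5.2² + 6.8²) = 8.56
|j5.2 + 46.5| = √(5.2² + 46.5²) = 46.79
|H(j5.2)| = 1.5 × 8.56 / 46.79 = 0.27443
20 log₁₀(0.27443) = -11.23 dB
∠(j5.2 + 6.8) = arctan(5.2/6.8) = 37.41°
∠(j5.2 + 46.5) = arctan(5.2/46.5) = 6.38°
∠H(j5.2) = 37.41° − 6.38° = 31.02°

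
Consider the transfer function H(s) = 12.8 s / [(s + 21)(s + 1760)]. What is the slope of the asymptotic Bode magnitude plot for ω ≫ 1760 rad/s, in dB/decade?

-20 dB/decade

With 1 zero and 2 poles, the high-frequency asymptotic slope is 20 × (1 − 2) = -20 dB/decade.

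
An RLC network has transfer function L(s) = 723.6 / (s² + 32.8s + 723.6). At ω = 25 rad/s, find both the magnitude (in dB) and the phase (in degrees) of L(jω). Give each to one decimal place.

|(j25)² + 32.8(j25) + 723.6| = |98.6 + j820| = 825.9
|L(j25)| = 723.6 / 825.9 = 0.87613
20 log₁₀(0.87613) = -1.15 dB
∠[(j25)² + 32.8(j25) + 723.6] = ∠[98.6 + j820] = 83.14°
∠L(j25) = −83.14° = -83.14°

|L| = -1.1 dB, ∠L = -83.1°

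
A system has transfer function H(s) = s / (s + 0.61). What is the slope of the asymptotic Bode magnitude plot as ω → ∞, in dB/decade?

0 dB/decade

With 1 zero and 1 pole, the high-frequency asymptotic slope is 20 × (1 − 1) = 0 dB/decade.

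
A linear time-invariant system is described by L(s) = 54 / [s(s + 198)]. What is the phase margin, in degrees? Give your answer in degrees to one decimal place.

89.9°

Gain crossover: |L(jω)| = 1 at ω ≈ 0.273 rad s⁻¹.
∠L(j0.273) = −90° − arctan(0.273/198) ≈ -90.08°
PM = 180° + (-90.08°) = 89.92°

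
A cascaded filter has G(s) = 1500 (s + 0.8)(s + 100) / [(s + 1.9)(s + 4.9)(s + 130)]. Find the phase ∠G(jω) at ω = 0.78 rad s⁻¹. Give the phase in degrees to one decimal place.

∠(j0.78 + 0.8) = arctan(0.78/0.8) = 44.27°
∠(j0.78 + 100) = arctan(0.78/100) = 0.45°
∠(j0.78 + 1.9) = arctan(0.78/1.9) = 22.32°
∠(j0.78 + 4.9) = arctan(0.78/4.9) = 9.04°
∠(j0.78 + 130) = arctan(0.78/130) = 0.34°
∠G(j0.78) = 44.27° + 0.45° − (22.32° + 9.04° + 0.34°) = 13.01°

13.0°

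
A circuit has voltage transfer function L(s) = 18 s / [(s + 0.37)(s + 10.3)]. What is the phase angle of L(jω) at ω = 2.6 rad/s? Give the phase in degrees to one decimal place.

-6.1°

∠(j2.6) = 90.00°
∠(j2.6 + 0.37) = arctan(2.6/0.37) = 81.90°
∠(j2.6 + 10.3) = arctan(2.6/10.3) = 14.17°
∠L(j2.6) = 90.00° − (81.90° + 14.17°) = -6.07°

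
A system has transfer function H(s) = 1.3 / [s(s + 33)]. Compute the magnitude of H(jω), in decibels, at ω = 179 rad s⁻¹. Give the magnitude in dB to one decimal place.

-88.0 dB

|j179 + 33| = √(179² + 33²) = 182
|j179| = 179
|H(j179)| = 1.3 / (182 × 179) = 3.9901e-05
20 log₁₀(3.9901e-05) = -87.98 dB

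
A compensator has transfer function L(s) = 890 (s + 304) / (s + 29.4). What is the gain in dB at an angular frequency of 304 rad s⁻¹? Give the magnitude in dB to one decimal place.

|j304 + 304| = √(304² + 304²) = 429.9
|j304 + 29.4| = √(304² + 29.4²) = 305.4
|L(j304)| = 890 × 429.9 / 305.4 = 1252.8
20 log₁₀(1252.8) = 61.96 dB

62.0 dB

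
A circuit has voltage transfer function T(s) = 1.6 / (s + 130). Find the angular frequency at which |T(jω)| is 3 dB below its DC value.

130 rad s⁻¹

For a single-pole low-pass, the −3 dB point is at the pole: ω = 130 rad s⁻¹.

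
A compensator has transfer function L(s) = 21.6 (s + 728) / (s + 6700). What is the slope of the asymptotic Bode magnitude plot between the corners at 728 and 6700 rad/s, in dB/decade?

20 dB/decade

In this band the factors already past their corner are: zero at 728; net slope = 20 dB/decade.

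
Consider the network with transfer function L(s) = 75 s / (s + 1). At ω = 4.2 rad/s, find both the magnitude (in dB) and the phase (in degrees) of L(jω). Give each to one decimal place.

|L| = 37.3 dB, ∠L = 13.4°

|j4.2| = 4.2
|j4.2 + 1| = √(4.2² + 1²) = 4.317
|L(j4.2)| = 75 × 4.2 / 4.317 = 72.96
20 log₁₀(72.96) = 37.26 dB
∠(j4.2) = 90.00°
∠(j4.2 + 1) = arctan(4.2/1) = 76.61°
∠L(j4.2) = 90.00° − 76.61° = 13.39°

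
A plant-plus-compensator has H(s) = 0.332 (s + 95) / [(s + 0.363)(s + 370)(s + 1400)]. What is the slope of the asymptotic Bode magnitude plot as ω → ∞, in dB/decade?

-40 dB/decade

With 1 zero and 3 poles, the high-frequency asymptotic slope is 20 × (1 − 3) = -40 dB/decade.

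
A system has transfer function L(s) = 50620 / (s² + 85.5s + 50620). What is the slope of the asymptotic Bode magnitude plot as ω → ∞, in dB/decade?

-40 dB/decade

With 0 zeros and 2 poles, the high-frequency asymptotic slope is 20 × (0 − 2) = -40 dB/decade.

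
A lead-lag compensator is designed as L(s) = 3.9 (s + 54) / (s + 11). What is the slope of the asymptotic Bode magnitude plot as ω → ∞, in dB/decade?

With 1 zero and 1 pole, the high-frequency asymptotic slope is 20 × (1 − 1) = 0 dB/decade.

0 dB/decade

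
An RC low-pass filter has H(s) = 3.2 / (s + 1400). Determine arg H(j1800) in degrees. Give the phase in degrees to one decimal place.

∠(j1800 + 1400) = arctan(1800/1400) = 52.13°
∠H(j1800) = −52.13° = -52.13°

-52.1°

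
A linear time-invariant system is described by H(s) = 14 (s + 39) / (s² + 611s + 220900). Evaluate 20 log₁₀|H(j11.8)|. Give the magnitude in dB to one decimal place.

|j11.8 + 39| = √(11.8² + 39²) = 40.75
|(j11.8)² + 611(j11.8) + 220900| = |2.2076e+05 + j7209.8| = 2.209e+05
|H(j11.8)| = 14 × 40.75 / 2.209e+05 = 0.0025826
20 log₁₀(0.0025826) = -51.76 dB

-51.8 dB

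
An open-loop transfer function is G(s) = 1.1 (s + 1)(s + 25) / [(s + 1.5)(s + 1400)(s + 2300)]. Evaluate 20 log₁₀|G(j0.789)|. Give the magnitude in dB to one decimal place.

|j0.789 + 1| = √(0.789² + 1²) = 1.274
|j0.789 + 25| = √(0.789² + 25²) = 25.01
|j0.789 + 1.5| = √(0.789² + 1.5²) = 1.695
|j0.789 + 1400| = √(0.789² + 1400²) = 1400
|j0.789 + 2300| = √(0.789² + 2300²) = 2300
|G(j0.789)| = 1.1 × 1.274 × 25.01 / (1.695 × 1400 × 2300) = 6.4218e-06
20 log₁₀(6.4218e-06) = -103.85 dB

-103.8 dB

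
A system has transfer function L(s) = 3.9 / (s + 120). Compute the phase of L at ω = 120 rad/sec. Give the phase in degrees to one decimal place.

∠(j120 + 120) = arctan(120/120) = 45.00°
∠L(j120) = −45.00° = -45.00°

-45.0°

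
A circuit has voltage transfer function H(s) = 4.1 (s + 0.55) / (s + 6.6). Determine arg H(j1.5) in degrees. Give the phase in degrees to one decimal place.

57.1 deg

∠(j1.5 + 0.55) = arctan(1.5/0.55) = 69.86°
∠(j1.5 + 6.6) = arctan(1.5/6.6) = 12.80°
∠H(j1.5) = 69.86° − 12.80° = 57.06°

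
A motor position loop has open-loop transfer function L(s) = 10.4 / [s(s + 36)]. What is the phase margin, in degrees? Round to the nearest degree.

90 deg

Gain crossover: |L(jω)| = 1 at ω ≈ 0.289 rad/s.
∠L(j0.289) = −90° − arctan(0.289/36) ≈ -90.46°
PM = 180° + (-90.46°) = 89.54°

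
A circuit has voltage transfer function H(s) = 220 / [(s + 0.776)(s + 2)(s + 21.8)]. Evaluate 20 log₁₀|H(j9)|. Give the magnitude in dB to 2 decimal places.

-19.02 dB

|j9 + 0.776| = √(9² + 0.776²) = 9.033
|j9 + 2| = √(9² + 2²) = 9.22
|j9 + 21.8| = √(9² + 21.8²) = 23.58
|H(j9)| = 220 / (9.033 × 9.22 × 23.58) = 0.112
20 log₁₀(0.112) = -19.015 dB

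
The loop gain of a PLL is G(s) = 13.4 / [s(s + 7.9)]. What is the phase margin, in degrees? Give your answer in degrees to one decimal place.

Gain crossover: |G(jω)| = 1 at ω ≈ 1.66 rad/sec.
∠G(j1.66) = −90° − arctan(1.66/7.9) ≈ -101.87°
PM = 180° + (-101.87°) = 78.13°

78.1 deg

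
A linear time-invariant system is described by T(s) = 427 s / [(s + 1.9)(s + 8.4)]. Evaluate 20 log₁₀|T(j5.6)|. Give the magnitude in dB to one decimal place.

|j5.6| = 5.6
|j5.6 + 1.9| = √(5.6² + 1.9²) = 5.914
|j5.6 + 8.4| = √(5.6² + 8.4²) = 10.1
|T(j5.6)| = 427 × 5.6 / (5.914 × 10.1) = 40.053
20 log₁₀(40.053) = 32.05 dB

32.1 dB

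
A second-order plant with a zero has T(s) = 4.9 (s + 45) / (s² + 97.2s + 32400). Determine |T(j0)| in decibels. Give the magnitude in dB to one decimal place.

-43.3 dB

T(0) = 4.9 × 45 / 32400 = 0.0068056
20 log₁₀(0.0068056) = -43.34 dB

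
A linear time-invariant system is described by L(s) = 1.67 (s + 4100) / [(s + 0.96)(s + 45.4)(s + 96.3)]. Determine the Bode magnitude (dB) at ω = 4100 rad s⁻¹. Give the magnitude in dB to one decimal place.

|j4100 + 4100| = √(4100² + 4100²) = 5798
|j4100 + 0.96| = √(4100² + 0.96²) = 4100
|j4100 + 45.4| = √(4100² + 45.4²) = 4100
|j4100 + 96.3| = √(4100² + 96.3²) = 4101
|L(j4100)| = 1.67 × 5798 / (4100 × 4100 × 4101) = 1.4045e-07
20 log₁₀(1.4045e-07) = -137.05 dB

-137.0 dB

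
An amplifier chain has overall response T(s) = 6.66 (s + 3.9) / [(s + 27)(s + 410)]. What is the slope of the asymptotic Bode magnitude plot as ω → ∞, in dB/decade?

-20 dB/decade

With 1 zero and 2 poles, the high-frequency asymptotic slope is 20 × (1 − 2) = -20 dB/decade.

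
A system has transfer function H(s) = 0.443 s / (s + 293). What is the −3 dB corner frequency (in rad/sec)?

293 rad/sec

For a single-pole high-pass, the −3 dB point is at the pole: ω = 293 rad/sec.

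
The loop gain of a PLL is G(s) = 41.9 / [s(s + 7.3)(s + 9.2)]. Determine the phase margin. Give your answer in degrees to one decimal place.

81.3°

Gain crossover: |G(jω)| = 1 at ω ≈ 0.62 rad/s.
∠G(j0.62) = −90° − arctan(0.62/7.3) − arctan(0.62/9.2) ≈ -98.71°
PM = 180° + (-98.71°) = 81.29°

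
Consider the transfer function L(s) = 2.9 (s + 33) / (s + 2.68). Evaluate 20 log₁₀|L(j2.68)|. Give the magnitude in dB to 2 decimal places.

28.07 dB

|j2.68 + 33| = √(2.68² + 33²) = 33.11
|j2.68 + 2.68| = √(2.68² + 2.68²) = 3.79
|L(j2.68)| = 2.9 × 33.11 / 3.79 = 25.333
20 log₁₀(25.333) = 28.074 dB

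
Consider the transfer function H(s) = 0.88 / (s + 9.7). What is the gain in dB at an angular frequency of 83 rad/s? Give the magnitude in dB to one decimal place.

-39.6 dB

|j83 + 9.7| = √(83² + 9.7²) = 83.56
|H(j83)| = 0.88 / 83.56 = 0.010531
20 log₁₀(0.010531) = -39.55 dB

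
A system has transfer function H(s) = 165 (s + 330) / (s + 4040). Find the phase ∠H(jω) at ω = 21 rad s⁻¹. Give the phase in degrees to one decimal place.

∠(j21 + 330) = arctan(21/330) = 3.64°
∠(j21 + 4040) = arctan(21/4040) = 0.30°
∠H(j21) = 3.64° − 0.30° = 3.34°

3.3°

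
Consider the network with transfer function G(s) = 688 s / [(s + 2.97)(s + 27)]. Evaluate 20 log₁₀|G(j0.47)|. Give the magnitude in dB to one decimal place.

12.0 dB

|j0.47| = 0.47
|j0.47 + 2.97| = √(0.47² + 2.97²) = 3.007
|j0.47 + 27| = √(0.47² + 27²) = 27
|G(j0.47)| = 688 × 0.47 / (3.007 × 27) = 3.9823
20 log₁₀(3.9823) = 12.00 dB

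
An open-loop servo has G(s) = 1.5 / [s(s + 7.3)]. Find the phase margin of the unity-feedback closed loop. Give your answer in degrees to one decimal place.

Gain crossover: |G(jω)| = 1 at ω ≈ 0.205 rad/s.
∠G(j0.205) = −90° − arctan(0.205/7.3) ≈ -91.61°
PM = 180° + (-91.61°) = 88.39°

88.4°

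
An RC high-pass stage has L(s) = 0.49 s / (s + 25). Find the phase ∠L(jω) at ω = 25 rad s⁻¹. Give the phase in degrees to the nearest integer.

∠(j25) = 90.00°
∠(j25 + 25) = arctan(25/25) = 45.00°
∠L(j25) = 90.00° − 45.00° = 45.00°

45°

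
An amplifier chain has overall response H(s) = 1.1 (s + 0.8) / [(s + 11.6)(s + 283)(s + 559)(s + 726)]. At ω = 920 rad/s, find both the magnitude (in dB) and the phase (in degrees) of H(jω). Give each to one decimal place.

|H| = -180.9 dB, ∠H = -182.7°

|j920 + 0.8| = √(920² + 0.8²) = 920
|j920 + 11.6| = √(920² + 11.6²) = 920.1
|j920 + 283| = √(920² + 283²) = 962.5
|j920 + 559| = √(920² + 559²) = 1077
|j920 + 726| = √(920² + 726²) = 1172
|H(j920)| = 1.1 × 920 / (920.1 × 962.5 × 1077 × 1172) = 9.0575e-10
20 log₁₀(9.0575e-10) = -180.86 dB
∠(j920 + 0.8) = arctan(920/0.8) = 89.95°
∠(j920 + 11.6) = arctan(920/11.6) = 89.28°
∠(j920 + 283) = arctan(920/283) = 72.90°
∠(j920 + 559) = arctan(920/559) = 58.72°
∠(j920 + 726) = arctan(920/726) = 51.72°
∠H(j920) = 89.95° − (89.28° + 72.90° + 58.72° + 51.72°) = -182.67°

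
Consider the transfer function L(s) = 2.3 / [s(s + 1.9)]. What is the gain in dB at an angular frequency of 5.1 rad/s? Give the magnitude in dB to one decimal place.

|j5.1 + 1.9| = √(5.1² + 1.9²) = 5.442
|j5.1| = 5.1
|L(j5.1)| = 2.3 / (5.442 × 5.1) = 0.082864
20 log₁₀(0.082864) = -21.63 dB

-21.6 dB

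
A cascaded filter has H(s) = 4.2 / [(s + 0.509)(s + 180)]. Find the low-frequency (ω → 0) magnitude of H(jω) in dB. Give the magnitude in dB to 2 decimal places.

H(0) = 4.2 / (0.509 × 180) = 0.045842
20 log₁₀(0.045842) = -26.775 dB

-26.77 dB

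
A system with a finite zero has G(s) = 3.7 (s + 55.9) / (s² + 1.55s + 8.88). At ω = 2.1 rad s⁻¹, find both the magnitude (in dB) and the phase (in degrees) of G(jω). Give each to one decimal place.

|j2.1 + 55.9| = √(2.1² + 55.9²) = 55.94
|(j2.1)² + 1.55(j2.1) + 8.88| = |4.47 + j3.255| = 5.53
|G(j2.1)| = 3.7 × 55.94 / 5.53 = 37.431
20 log₁₀(37.431) = 31.46 dB
∠(j2.1 + 55.9) = arctan(2.1/55.9) = 2.15°
∠[(j2.1)² + 1.55(j2.1) + 8.88] = ∠[4.47 + j3.255] = 36.06°
∠G(j2.1) = 2.15° − 36.06° = -33.91°

|G| = 31.5 dB, ∠G = -33.9°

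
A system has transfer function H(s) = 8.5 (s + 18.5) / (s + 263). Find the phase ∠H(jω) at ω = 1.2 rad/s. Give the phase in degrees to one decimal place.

∠(j1.2 + 18.5) = arctan(1.2/18.5) = 3.71°
∠(j1.2 + 263) = arctan(1.2/263) = 0.26°
∠H(j1.2) = 3.71° − 0.26° = 3.45°

3.4 deg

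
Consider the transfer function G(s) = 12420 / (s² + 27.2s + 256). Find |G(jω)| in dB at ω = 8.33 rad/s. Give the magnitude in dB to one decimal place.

32.5 dB

|(j8.33)² + 27.2(j8.33) + 256| = |186.61 + j226.58| = 293.5
|G(j8.33)| = 12420 / 293.5 = 42.312
20 log₁₀(42.312) = 32.53 dB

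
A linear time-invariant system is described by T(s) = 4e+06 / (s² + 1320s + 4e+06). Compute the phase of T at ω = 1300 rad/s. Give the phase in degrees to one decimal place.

-36.6°

∠[(j1300)² + 1320(j1300) + 4e+06] = ∠[2.31e+06 + j1.716e+06] = 36.61°
∠T(j1300) = −36.61° = -36.61°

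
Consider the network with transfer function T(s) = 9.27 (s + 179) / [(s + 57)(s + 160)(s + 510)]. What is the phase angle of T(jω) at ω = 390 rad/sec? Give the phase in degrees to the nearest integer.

-121 deg

∠(j390 + 179) = arctan(390/179) = 65.35°
∠(j390 + 57) = arctan(390/57) = 81.68°
∠(j390 + 160) = arctan(390/160) = 67.69°
∠(j390 + 510) = arctan(390/510) = 37.41°
∠T(j390) = 65.35° − (81.68° + 67.69° + 37.41°) = -121.44°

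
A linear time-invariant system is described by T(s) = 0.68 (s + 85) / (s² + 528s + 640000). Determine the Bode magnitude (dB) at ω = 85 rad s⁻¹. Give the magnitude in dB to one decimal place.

-77.8 dB

|j85 + 85| = √(85² + 85²) = 120.2
|(j85)² + 528(j85) + 640000| = |6.3278e+05 + j44880| = 6.344e+05
|T(j85)| = 0.68 × 120.2 / 6.344e+05 = 0.00012886
20 log₁₀(0.00012886) = -77.80 dB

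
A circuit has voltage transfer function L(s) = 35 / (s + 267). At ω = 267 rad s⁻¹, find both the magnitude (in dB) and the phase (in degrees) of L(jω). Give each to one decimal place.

|L| = -20.7 dB, ∠L = -45.0°

|j267 + 267| = √(267² + 267²) = 377.6
|L(j267)| = 35 / 377.6 = 0.092692
20 log₁₀(0.092692) = -20.66 dB
∠(j267 + 267) = arctan(267/267) = 45.00°
∠L(j267) = −45.00° = -45.00°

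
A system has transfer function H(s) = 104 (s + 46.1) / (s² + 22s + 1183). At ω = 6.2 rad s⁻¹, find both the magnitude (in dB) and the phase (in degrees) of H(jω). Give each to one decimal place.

|H| = 12.5 dB, ∠H = 0.9 deg

|j6.2 + 46.1| = √(6.2² + 46.1²) = 46.52
|(j6.2)² + 22(j6.2) + 1183| = |1144.6 + j136.4| = 1153
|H(j6.2)| = 104 × 46.52 / 1153 = 4.1969
20 log₁₀(4.1969) = 12.46 dB
∠(j6.2 + 46.1) = arctan(6.2/46.1) = 7.66°
∠[(j6.2)² + 22(j6.2) + 1183] = ∠[1144.6 + j136.4] = 6.80°
∠H(j6.2) = 7.66° − 6.80° = 0.86°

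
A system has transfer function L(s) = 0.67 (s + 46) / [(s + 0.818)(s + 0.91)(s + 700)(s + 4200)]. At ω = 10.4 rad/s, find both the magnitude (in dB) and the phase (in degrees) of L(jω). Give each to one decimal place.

|L| = -140.1 dB, ∠L = -158.8 deg

|j10.4 + 46| = √(10.4² + 46²) = 47.16
|j10.4 + 0.818| = √(10.4² + 0.818²) = 10.43
|j10.4 + 0.91| = √(10.4² + 0.91²) = 10.44
|j10.4 + 700| = √(10.4² + 700²) = 700.1
|j10.4 + 4200| = √(10.4² + 4200²) = 4200
|L(j10.4)| = 0.67 × 47.16 / (10.43 × 10.44 × 700.1 × 4200) = 9.8673e-08
20 log₁₀(9.8673e-08) = -140.12 dB
∠(j10.4 + 46) = arctan(10.4/46) = 12.74°
∠(j10.4 + 0.818) = arctan(10.4/0.818) = 85.50°
∠(j10.4 + 0.91) = arctan(10.4/0.91) = 85.00°
∠(j10.4 + 700) = arctan(10.4/700) = 0.85°
∠(j10.4 + 4200) = arctan(10.4/4200) = 0.14°
∠L(j10.4) = 12.74° − (85.50° + 85.00° + 0.85° + 0.14°) = -158.76°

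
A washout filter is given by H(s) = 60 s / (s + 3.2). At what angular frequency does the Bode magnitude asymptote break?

The single real pole at s = −3.2 gives a corner at ω = 3.2 rad/sec.

3.2 rad/sec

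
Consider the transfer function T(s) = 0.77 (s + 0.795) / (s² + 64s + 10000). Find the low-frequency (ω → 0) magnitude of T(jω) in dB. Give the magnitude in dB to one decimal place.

T(0) = 0.77 × 0.795 / 10000 = 6.1215e-05
20 log₁₀(6.1215e-05) = -84.26 dB

-84.3 dB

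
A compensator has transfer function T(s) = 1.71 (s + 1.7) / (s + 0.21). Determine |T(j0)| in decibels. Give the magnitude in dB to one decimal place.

22.8 dB

T(0) = 1.71 × 1.7 / 0.21 = 13.843
20 log₁₀(13.843) = 22.82 dB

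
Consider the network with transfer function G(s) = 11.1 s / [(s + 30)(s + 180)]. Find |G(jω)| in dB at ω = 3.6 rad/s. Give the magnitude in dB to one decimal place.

|j3.6| = 3.6
|j3.6 + 30| = √(3.6² + 30²) = 30.22
|j3.6 + 180| = √(3.6² + 180²) = 180
|G(j3.6)| = 11.1 × 3.6 / (30.22 × 180) = 0.0073458
20 log₁₀(0.0073458) = -42.68 dB

-42.7 dB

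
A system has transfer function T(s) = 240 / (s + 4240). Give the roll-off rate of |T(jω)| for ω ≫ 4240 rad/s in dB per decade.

-20 dB/decade

With 0 zeros and 1 pole, the high-frequency asymptotic slope is 20 × (0 − 1) = -20 dB/decade.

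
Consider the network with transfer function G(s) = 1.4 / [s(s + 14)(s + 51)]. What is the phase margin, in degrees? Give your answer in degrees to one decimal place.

90.0°

Gain crossover: |G(jω)| = 1 at ω ≈ 0.00196 rad/s.
∠G(j0.00196) = −90° − arctan(0.00196/14) − arctan(0.00196/51) ≈ -90.01°
PM = 180° + (-90.01°) = 89.99°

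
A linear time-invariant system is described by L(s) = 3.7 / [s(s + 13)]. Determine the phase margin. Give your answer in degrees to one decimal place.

Gain crossover: |L(jω)| = 1 at ω ≈ 0.285 rad/s.
∠L(j0.285) = −90° − arctan(0.285/13) ≈ -91.25°
PM = 180° + (-91.25°) = 88.75°

88.7°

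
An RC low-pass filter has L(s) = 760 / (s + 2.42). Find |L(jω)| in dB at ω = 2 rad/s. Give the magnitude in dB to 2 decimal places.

47.68 dB

|j2 + 2.42| = √(2² + 2.42²) = 3.139
|L(j2)| = 760 / 3.139 = 242.08
20 log₁₀(242.08) = 47.679 dB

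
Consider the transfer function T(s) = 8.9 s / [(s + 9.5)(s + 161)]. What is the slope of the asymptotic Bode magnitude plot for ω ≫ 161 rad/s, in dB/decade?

With 1 zero and 2 poles, the high-frequency asymptotic slope is 20 × (1 − 2) = -20 dB/decade.

-20 dB/decade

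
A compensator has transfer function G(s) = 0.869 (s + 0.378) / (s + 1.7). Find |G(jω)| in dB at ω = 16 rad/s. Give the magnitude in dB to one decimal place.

|j16 + 0.378| = √(16² + 0.378²) = 16
|j16 + 1.7| = √(16² + 1.7²) = 16.09
|G(j16)| = 0.869 × 16 / 16.09 = 0.86438
20 log₁₀(0.86438) = -1.27 dB

-1.3 dB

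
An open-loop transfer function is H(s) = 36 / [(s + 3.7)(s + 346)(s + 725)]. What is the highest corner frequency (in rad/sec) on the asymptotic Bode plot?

Break frequencies occur at each pole and zero magnitude: 3.7 rad/sec, 346 rad/sec, 725 rad/sec.
The highest is 725 rad/sec.

725 rad/sec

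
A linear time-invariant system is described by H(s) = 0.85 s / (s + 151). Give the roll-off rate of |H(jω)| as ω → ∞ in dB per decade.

With 1 zero and 1 pole, the high-frequency asymptotic slope is 20 × (1 − 1) = 0 dB/decade.

0 dB/decade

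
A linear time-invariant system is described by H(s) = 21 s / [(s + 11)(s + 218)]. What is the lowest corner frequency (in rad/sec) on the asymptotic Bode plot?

Break frequencies occur at each pole and zero magnitude: 11 rad/sec, 218 rad/sec.
The lowest is 11 rad/sec.

11 rad/sec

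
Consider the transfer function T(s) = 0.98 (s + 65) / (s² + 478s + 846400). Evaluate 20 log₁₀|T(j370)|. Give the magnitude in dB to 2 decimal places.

-65.96 dB

|j370 + 65| = √(370² + 65²) = 375.7
|(j370)² + 478(j370) + 846400| = |7.095e+05 + j1.7686e+05| = 7.312e+05
|T(j370)| = 0.98 × 375.7 / 7.312e+05 = 0.00050348
20 log₁₀(0.00050348) = -65.960 dB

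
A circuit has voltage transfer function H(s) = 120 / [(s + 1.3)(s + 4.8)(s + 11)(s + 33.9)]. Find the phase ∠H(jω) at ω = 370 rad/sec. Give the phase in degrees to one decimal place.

-352.1°

∠(j370 + 1.3) = arctan(370/1.3) = 89.80°
∠(j370 + 4.8) = arctan(370/4.8) = 89.26°
∠(j370 + 11) = arctan(370/11) = 88.30°
∠(j370 + 33.9) = arctan(370/33.9) = 84.77°
∠H(j370) = − (89.80° + 89.26° + 88.30° + 84.77°) = -352.12°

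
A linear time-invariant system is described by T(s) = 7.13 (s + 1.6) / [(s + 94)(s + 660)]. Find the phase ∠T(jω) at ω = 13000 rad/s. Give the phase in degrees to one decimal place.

∠(j13000 + 1.6) = arctan(13000/1.6) = 89.99°
∠(j13000 + 94) = arctan(13000/94) = 89.59°
∠(j13000 + 660) = arctan(13000/660) = 87.09°
∠T(j13000) = 89.99° − (89.59° + 87.09°) = -86.69°

-86.7°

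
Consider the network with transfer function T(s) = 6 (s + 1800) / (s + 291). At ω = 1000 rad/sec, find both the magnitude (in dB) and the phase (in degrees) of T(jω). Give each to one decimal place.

|j1000 + 1800| = √(1000² + 1800²) = 2059
|j1000 + 291| = √(1000² + 291²) = 1041
|T(j1000)| = 6 × 2059 / 1041 = 11.863
20 log₁₀(11.863) = 21.48 dB
∠(j1000 + 1800) = arctan(1000/1800) = 29.05°
∠(j1000 + 291) = arctan(1000/291) = 73.78°
∠T(j1000) = 29.05° − 73.78° = -44.72°

|T| = 21.5 dB, ∠T = -44.7°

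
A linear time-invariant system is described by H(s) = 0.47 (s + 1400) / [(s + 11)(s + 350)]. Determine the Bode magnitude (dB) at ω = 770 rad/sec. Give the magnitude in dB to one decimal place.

|j770 + 1400| = √(770² + 1400²) = 1598
|j770 + 11| = √(770² + 11²) = 770.1
|j770 + 350| = √(770² + 350²) = 845.8
|H(j770)| = 0.47 × 1598 / (770.1 × 845.8) = 0.0011529
20 log₁₀(0.0011529) = -58.76 dB

-58.8 dB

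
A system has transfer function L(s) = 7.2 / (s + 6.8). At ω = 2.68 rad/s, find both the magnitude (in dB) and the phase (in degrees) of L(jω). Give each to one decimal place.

|L| = -0.1 dB, ∠L = -21.5°

|j2.68 + 6.8| = √(2.68² + 6.8²) = 7.309
|L(j2.68)| = 7.2 / 7.309 = 0.98508
20 log₁₀(0.98508) = -0.13 dB
∠(j2.68 + 6.8) = arctan(2.68/6.8) = 21.51°
∠L(j2.68) = −21.51° = -21.51°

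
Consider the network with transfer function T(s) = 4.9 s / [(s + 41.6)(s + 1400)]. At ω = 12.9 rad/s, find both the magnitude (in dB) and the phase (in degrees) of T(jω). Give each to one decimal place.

|j12.9| = 12.9
|j12.9 + 41.6| = √(12.9² + 41.6²) = 43.55
|j12.9 + 1400| = √(12.9² + 1400²) = 1400
|T(j12.9)| = 4.9 × 12.9 / (43.55 × 1400) = 0.0010366
20 log₁₀(0.0010366) = -59.69 dB
∠(j12.9) = 90.00°
∠(j12.9 + 41.6) = arctan(12.9/41.6) = 17.23°
∠(j12.9 + 1400) = arctan(12.9/1400) = 0.53°
∠T(j12.9) = 90.00° − (17.23° + 0.53°) = 72.24°

|T| = -59.7 dB, ∠T = 72.2°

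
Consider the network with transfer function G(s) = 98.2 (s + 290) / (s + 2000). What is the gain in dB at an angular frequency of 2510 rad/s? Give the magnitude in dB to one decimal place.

|j2510 + 290| = √(2510² + 290²) = 2527
|j2510 + 2000| = √(2510² + 2000²) = 3209
|G(j2510)| = 98.2 × 2527 / 3209 = 77.311
20 log₁₀(77.311) = 37.76 dB

37.8 dB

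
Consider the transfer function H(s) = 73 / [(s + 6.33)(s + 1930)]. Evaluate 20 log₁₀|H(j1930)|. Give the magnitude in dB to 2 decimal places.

-97.17 dB

|j1930 + 6.33| = √(1930² + 6.33²) = 1930
|j1930 + 1930| = √(1930² + 1930²) = 2729
|H(j1930)| = 73 / (1930 × 2729) = 1.3858e-05
20 log₁₀(1.3858e-05) = -97.166 dB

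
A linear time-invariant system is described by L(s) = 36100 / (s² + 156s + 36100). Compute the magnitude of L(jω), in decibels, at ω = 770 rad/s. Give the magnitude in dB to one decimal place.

|(j770)² + 156(j770) + 36100| = |-5.568e+05 + j1.2012e+05| = 5.696e+05
|L(j770)| = 36100 / 5.696e+05 = 0.063377
20 log₁₀(0.063377) = -23.96 dB

-24.0 dB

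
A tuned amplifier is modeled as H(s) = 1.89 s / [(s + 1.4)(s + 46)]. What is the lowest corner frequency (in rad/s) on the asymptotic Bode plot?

Break frequencies occur at each pole and zero magnitude: 1.4 rad/s, 46 rad/s.
The lowest is 1.4 rad/s.

1.4 rad/s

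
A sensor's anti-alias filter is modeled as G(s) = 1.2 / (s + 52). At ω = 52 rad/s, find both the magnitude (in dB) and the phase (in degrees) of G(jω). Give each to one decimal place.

|G| = -35.7 dB, ∠G = -45.0 deg

|j52 + 52| = √(52² + 52²) = 73.54
|G(j52)| = 1.2 / 73.54 = 0.016318
20 log₁₀(0.016318) = -35.75 dB
∠(j52 + 52) = arctan(52/52) = 45.00°
∠G(j52) = −45.00° = -45.00°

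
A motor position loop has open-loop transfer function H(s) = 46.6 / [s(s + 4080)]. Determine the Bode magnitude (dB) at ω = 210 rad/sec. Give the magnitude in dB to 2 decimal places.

|j210 + 4080| = √(210² + 4080²) = 4085
|j210| = 210
|H(j210)| = 46.6 / (4085 × 210) = 5.4317e-05
20 log₁₀(5.4317e-05) = -85.301 dB

-85.30 dB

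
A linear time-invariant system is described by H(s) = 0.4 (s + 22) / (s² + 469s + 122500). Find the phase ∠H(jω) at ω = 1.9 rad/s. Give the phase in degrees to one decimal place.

4.5°

∠(j1.9 + 22) = arctan(1.9/22) = 4.94°
∠[(j1.9)² + 469(j1.9) + 122500] = ∠[1.225e+05 + j891.1] = 0.42°
∠H(j1.9) = 4.94° − 0.42° = 4.52°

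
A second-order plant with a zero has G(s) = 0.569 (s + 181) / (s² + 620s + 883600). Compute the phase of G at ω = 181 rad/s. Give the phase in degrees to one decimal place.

37.5°

∠(j181 + 181) = arctan(181/181) = 45.00°
∠[(j181)² + 620(j181) + 883600] = ∠[8.5084e+05 + j1.1222e+05] = 7.51°
∠G(j181) = 45.00° − 7.51° = 37.49°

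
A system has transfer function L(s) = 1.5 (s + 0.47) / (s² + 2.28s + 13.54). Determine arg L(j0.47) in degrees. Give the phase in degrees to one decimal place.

40.4°

∠(j0.47 + 0.47) = arctan(0.47/0.47) = 45.00°
∠[(j0.47)² + 2.28(j0.47) + 13.54] = ∠[13.319 + j1.0716] = 4.60°
∠L(j0.47) = 45.00° − 4.60° = 40.40°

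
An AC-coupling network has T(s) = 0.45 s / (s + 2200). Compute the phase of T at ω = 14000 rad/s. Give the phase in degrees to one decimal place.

8.9°

∠(j14000) = 90.00°
∠(j14000 + 2200) = arctan(14000/2200) = 81.07°
∠T(j14000) = 90.00° − 81.07° = 8.93°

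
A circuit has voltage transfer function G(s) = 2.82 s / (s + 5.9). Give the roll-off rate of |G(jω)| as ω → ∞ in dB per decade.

0 dB/decade

With 1 zero and 1 pole, the high-frequency asymptotic slope is 20 × (1 − 1) = 0 dB/decade.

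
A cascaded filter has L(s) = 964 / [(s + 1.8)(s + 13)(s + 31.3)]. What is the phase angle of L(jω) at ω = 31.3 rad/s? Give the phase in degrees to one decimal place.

-199.2°

∠(j31.3 + 1.8) = arctan(31.3/1.8) = 86.71°
∠(j31.3 + 13) = arctan(31.3/13) = 67.45°
∠(j31.3 + 31.3) = arctan(31.3/31.3) = 45.00°
∠L(j31.3) = − (86.71° + 67.45° + 45.00°) = -199.15°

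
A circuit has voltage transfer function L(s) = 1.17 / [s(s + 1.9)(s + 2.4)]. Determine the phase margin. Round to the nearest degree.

76 deg

Gain crossover: |L(jω)| = 1 at ω ≈ 0.253 rad/s.
∠L(j0.253) = −90° − arctan(0.253/1.9) − arctan(0.253/2.4) ≈ -103.60°
PM = 180° + (-103.60°) = 76.40°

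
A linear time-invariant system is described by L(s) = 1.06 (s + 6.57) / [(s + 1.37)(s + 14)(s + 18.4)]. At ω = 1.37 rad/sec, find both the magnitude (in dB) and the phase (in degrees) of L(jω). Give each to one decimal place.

|L| = -37.0 dB, ∠L = -43.1°

|j1.37 + 6.57| = √(1.37² + 6.57²) = 6.711
|j1.37 + 1.37| = √(1.37² + 1.37²) = 1.937
|j1.37 + 14| = √(1.37² + 14²) = 14.07
|j1.37 + 18.4| = √(1.37² + 18.4²) = 18.45
|L(j1.37)| = 1.06 × 6.711 / (1.937 × 14.07 × 18.45) = 0.014147
20 log₁₀(0.014147) = -36.99 dB
∠(j1.37 + 6.57) = arctan(1.37/6.57) = 11.78°
∠(j1.37 + 1.37) = arctan(1.37/1.37) = 45.00°
∠(j1.37 + 14) = arctan(1.37/14) = 5.59°
∠(j1.37 + 18.4) = arctan(1.37/18.4) = 4.26°
∠L(j1.37) = 11.78° − (45.00° + 5.59° + 4.26°) = -43.07°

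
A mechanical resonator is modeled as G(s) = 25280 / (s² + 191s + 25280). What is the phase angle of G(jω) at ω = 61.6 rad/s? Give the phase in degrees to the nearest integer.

∠[(j61.6)² + 191(j61.6) + 25280] = ∠[21485 + j11766] = 28.71°
∠G(j61.6) = −28.71° = -28.71°

-29 deg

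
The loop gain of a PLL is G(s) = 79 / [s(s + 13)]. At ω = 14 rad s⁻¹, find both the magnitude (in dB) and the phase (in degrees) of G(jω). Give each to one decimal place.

|j14 + 13| = √(14² + 13²) = 19.1
|j14| = 14
|G(j14)| = 79 / (19.1 × 14) = 0.29536
20 log₁₀(0.29536) = -10.59 dB
∠(j14 + 13) = arctan(14/13) = 47.12°
∠(j14) = 90.00°
∠G(j14) = − (47.12° + 90.00°) = -137.12°

|G| = -10.6 dB, ∠G = -137.1°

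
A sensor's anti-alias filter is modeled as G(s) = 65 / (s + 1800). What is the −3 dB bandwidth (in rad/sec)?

For a single-pole low-pass, the −3 dB point is at the pole: ω = 1800 rad/sec.

1800 rad/sec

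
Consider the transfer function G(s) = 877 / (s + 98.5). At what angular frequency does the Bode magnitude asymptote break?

The single real pole at s = −98.5 gives a corner at ω = 98.5 rad s⁻¹.

98.5 rad s⁻¹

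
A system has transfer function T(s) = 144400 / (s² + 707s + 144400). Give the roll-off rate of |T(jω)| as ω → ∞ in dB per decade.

With 0 zeros and 2 poles, the high-frequency asymptotic slope is 20 × (0 − 2) = -40 dB/decade.

-40 dB/decade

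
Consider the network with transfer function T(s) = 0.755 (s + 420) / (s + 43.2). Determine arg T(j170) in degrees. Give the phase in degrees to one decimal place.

-53.7°

∠(j170 + 420) = arctan(170/420) = 22.04°
∠(j170 + 43.2) = arctan(170/43.2) = 75.74°
∠T(j170) = 22.04° − 75.74° = -53.71°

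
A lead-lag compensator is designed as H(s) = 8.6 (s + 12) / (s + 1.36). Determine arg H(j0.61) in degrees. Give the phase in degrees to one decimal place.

-21.2°

∠(j0.61 + 12) = arctan(0.61/12) = 2.91°
∠(j0.61 + 1.36) = arctan(0.61/1.36) = 24.16°
∠H(j0.61) = 2.91° − 24.16° = -21.25°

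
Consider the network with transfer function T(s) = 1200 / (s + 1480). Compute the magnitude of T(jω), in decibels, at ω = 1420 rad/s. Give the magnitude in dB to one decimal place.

-4.7 dB

|j1420 + 1480| = √(1420² + 1480²) = 2051
|T(j1420)| = 1200 / 2051 = 0.58507
20 log₁₀(0.58507) = -4.66 dB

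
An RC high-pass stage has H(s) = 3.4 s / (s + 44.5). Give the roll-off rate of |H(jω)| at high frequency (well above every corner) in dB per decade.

0 dB/decade

With 1 zero and 1 pole, the high-frequency asymptotic slope is 20 × (1 − 1) = 0 dB/decade.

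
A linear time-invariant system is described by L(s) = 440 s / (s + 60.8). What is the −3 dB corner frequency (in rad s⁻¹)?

For a single-pole high-pass, the −3 dB point is at the pole: ω = 60.8 rad s⁻¹.

60.8 rad s⁻¹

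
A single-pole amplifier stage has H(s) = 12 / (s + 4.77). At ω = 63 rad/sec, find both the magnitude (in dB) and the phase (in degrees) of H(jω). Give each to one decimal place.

|j63 + 4.77| = √(63² + 4.77²) = 63.18
|H(j63)| = 12 / 63.18 = 0.18993
20 log₁₀(0.18993) = -14.43 dB
∠(j63 + 4.77) = arctan(63/4.77) = 85.67°
∠H(j63) = −85.67° = -85.67°

|H| = -14.4 dB, ∠H = -85.7°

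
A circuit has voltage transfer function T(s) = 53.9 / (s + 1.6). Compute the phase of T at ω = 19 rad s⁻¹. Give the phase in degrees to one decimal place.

-85.2°

∠(j19 + 1.6) = arctan(19/1.6) = 85.19°
∠T(j19) = −85.19° = -85.19°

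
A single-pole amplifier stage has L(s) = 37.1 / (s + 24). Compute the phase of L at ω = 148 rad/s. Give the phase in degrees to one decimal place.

-80.8°

∠(j148 + 24) = arctan(148/24) = 80.79°
∠L(j148) = −80.79° = -80.79°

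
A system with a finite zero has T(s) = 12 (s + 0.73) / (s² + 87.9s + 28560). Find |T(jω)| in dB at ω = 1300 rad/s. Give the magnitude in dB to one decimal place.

-40.6 dB

|j1300 + 0.73| = √(1300² + 0.73²) = 1300
|(j1300)² + 87.9(j1300) + 28560| = |-1.6614e+06 + j1.1427e+05| = 1.665e+06
|T(j1300)| = 12 × 1300 / 1.665e+06 = 0.0093673
20 log₁₀(0.0093673) = -40.57 dB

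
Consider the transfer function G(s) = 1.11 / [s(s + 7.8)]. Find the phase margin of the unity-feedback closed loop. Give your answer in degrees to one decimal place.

89.0 deg

Gain crossover: |G(jω)| = 1 at ω ≈ 0.142 rad s⁻¹.
∠G(j0.142) = −90° − arctan(0.142/7.8) ≈ -91.05°
PM = 180° + (-91.05°) = 88.95°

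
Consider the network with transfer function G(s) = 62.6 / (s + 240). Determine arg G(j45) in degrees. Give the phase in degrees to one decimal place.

∠(j45 + 240) = arctan(45/240) = 10.62°
∠G(j45) = −10.62° = -10.62°

-10.6°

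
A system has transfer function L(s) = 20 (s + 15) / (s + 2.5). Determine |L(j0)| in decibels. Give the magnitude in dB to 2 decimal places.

L(0) = 20 × 15 / 2.5 = 120
20 log₁₀(120) = 41.584 dB

41.58 dB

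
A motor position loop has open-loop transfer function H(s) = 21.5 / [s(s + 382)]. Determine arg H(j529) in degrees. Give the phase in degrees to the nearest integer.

∠(j529 + 382) = arctan(529/382) = 54.17°
∠(j529) = 90.00°
∠H(j529) = − (54.17° + 90.00°) = -144.17°

-144°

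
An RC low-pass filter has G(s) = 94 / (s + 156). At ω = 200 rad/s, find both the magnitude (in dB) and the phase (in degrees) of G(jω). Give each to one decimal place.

|G| = -8.6 dB, ∠G = -52.0°

|j200 + 156| = √(200² + 156²) = 253.6
|G(j200)| = 94 / 253.6 = 0.3706
20 log₁₀(0.3706) = -8.62 dB
∠(j200 + 156) = arctan(200/156) = 52.05°
∠G(j200) = −52.05° = -52.05°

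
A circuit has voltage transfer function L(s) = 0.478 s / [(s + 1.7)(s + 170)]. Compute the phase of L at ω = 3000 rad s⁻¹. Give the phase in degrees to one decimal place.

∠(j3000) = 90.00°
∠(j3000 + 1.7) = arctan(3000/1.7) = 89.97°
∠(j3000 + 170) = arctan(3000/170) = 86.76°
∠L(j3000) = 90.00° − (89.97° + 86.76°) = -86.72°

-86.7°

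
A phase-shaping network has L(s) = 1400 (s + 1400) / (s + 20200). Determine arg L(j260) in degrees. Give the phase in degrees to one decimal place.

∠(j260 + 1400) = arctan(260/1400) = 10.52°
∠(j260 + 20200) = arctan(260/20200) = 0.74°
∠L(j260) = 10.52° − 0.74° = 9.78°

9.8°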